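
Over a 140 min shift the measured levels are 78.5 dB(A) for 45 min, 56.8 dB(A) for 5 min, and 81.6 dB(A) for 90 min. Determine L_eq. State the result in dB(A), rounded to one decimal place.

The energy average is taken in the linear domain: L_eq = 10·log₁₀[(Σ tᵢ·10^(Lᵢ/10))/T], T = 140 min.
Σ tᵢ·10^(Lᵢ/10) = 45·10^(78.5/10) + 5·10^(56.8/10) + 90·10^(81.6/10) = 1.620e+10.
L_eq = 10·log₁₀(1.620e+10/140) = 80.63 dB(A).

80.6 dB(A)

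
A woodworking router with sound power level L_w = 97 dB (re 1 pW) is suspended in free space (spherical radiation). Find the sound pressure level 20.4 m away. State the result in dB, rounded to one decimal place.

Free-field spherical radiation: L_p = L_w − 10·log₁₀(4π·r²), r = 20.4 m.
4π·r² = 5230 m², 10·log₁₀ of that is 37.185 dB.
L_p = 97 − 37.185 = 59.82 dB.

59.8 dB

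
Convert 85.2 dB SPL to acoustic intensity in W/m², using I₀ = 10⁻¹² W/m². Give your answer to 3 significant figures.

0.000331 W/m²

I/I₀ = 10^(85.2/10) = 3.311e+08, so I = 3.311e+08 × 10⁻¹² W/m².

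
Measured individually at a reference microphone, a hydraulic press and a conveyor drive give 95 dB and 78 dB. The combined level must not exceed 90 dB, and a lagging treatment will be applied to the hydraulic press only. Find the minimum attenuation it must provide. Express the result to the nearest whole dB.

Everything except the hydraulic press sums to 10^(78/10) = 6.310e+07 in linear terms, 78.00 dB.
To meet 90 dB overall, the treated hydraulic press may contribute at most 10^(90/10) − 6.310e+07 = 9.369e+08, i.e. 89.72 dB.
So the hydraulic press must be reduced from 95 to 89.72 dB: IL = 5.28 dB.

5 dB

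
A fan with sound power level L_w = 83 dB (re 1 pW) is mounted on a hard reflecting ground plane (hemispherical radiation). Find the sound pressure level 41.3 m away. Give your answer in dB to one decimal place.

L_p = L_w − 10·log₁₀(2π·r²) with r = 41.3 m.
2π·r² = 1.072e+04 m², 10·log₁₀ of that is 40.301 dB.
L_p = 83 − 40.301 = 42.70 dB.

42.7 dB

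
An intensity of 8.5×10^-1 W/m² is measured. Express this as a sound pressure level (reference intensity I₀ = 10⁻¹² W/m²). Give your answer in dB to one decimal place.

119.3 dB

L = 10·log₁₀(I/I₀) = 10·log₁₀(8.5×10^-1/10⁻¹²) = 10·log₁₀(8.5×10^11).
L = 10·(0.9294 + 11) = 119.29 dB.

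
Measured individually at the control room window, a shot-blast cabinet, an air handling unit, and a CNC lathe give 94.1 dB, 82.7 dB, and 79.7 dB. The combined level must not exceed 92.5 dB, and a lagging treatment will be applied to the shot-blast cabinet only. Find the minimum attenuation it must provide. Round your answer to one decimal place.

Fixed contribution from the other sources: Σ 10^(L/10) = 10^(82.7/10) + 10^(79.7/10) = 2.795e+08 (84.46 dB).
The limit corresponds to 10^(92.5/10) = 1.778e+09; subtracting the fixed part leaves 1.499e+09 for the shot-blast cabinet, i.e. 91.76 dB.
So the shot-blast cabinet must be reduced from 94.1 to 91.76 dB: IL = 2.34 dB.

2.3 dB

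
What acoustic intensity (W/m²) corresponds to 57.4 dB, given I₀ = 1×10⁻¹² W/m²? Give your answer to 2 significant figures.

L = 10·log₁₀(I/I₀) ⇒ I = I₀·10^(L/10) = 10⁻¹² × 10^5.74.

5.5e-07 W/m²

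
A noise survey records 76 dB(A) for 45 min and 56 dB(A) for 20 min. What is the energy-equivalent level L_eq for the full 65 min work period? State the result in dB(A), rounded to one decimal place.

The energy average is taken in the linear domain: L_eq = 10·log₁₀[(Σ tᵢ·10^(Lᵢ/10))/T], T = 65 min.
Σ tᵢ·10^(Lᵢ/10) = 45·10^(76/10) + 20·10^(56/10) = 1.799e+09.
L_eq = 10·log₁₀(1.799e+09/65) = 74.42 dB(A).

74.4 dB(A)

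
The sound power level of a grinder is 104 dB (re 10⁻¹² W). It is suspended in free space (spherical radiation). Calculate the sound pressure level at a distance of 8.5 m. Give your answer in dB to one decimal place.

L_p = L_w − 10·log₁₀(4π·r²) with r = 8.5 m.
4π·r² = 907.9 m², 10·log₁₀ of that is 29.580 dB.
L_p = 104 − 29.580 = 74.42 dB.

74.4 dB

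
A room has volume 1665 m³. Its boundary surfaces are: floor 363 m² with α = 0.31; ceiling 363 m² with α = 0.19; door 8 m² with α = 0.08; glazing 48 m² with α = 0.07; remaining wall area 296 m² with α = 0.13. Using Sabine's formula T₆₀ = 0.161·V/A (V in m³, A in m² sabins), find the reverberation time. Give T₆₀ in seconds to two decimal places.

Summing Sᵢαᵢ: 363·0.31 + 363·0.19 + 8·0.08 + 48·0.07 + 296·0.13 = 223.98 m².
T₆₀ = 0.161 × 1665 / 223.98 = 1.197 s.

1.20 s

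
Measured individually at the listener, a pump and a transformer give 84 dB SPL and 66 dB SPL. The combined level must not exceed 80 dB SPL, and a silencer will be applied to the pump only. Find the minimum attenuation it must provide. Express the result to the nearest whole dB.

Everything except the pump sums to 10^(66/10) = 3.981e+06 in linear terms, 66.00 dB SPL.
The limit corresponds to 10^(80/10) = 1.000e+08; subtracting the fixed part leaves 9.602e+07 for the pump, i.e. 79.82 dB SPL.
So the pump must be reduced from 84 to 79.82 dB SPL: IL = 4.18 dB.

4 dB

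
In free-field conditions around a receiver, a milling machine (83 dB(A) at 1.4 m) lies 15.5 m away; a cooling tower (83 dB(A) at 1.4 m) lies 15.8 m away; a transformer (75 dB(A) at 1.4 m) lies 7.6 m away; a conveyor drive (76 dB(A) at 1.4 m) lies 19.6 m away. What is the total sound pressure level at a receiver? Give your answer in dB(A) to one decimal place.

66.5 dB(A)

Apply inverse-square spreading to bring every level to the receiver, then sum 10^(L/10).
milling machine: 83 − 20·log₁₀(15.5/1.4) = 83 − 20.88 = 62.12 dB(A).
cooling tower: 83 − 20·log₁₀(15.8/1.4) = 83 − 21.05 = 61.95 dB(A).
transformer: 75 − 20·log₁₀(7.6/1.4) = 75 − 14.69 = 60.31 dB(A).
conveyor drive: 76 − 20·log₁₀(19.6/1.4) = 76 − 22.92 = 53.08 dB(A).
Σ 10^(L/10) = 4.470e+06 → L_total = 10·log₁₀(4.470e+06) = 66.50 dB(A).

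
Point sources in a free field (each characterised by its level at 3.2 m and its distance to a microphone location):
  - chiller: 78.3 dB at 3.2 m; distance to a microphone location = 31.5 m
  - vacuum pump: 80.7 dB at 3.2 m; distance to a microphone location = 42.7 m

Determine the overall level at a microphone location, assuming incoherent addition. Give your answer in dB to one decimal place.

61.3 dB

First find each source's level at the receiver (point-source: −20·log₁₀(r/r_ref)), then combine on an intensity basis.
chiller: 78.3 − 20·log₁₀(31.5/3.2) = 78.3 − 19.86 = 58.44 dB.
vacuum pump: 80.7 − 20·log₁₀(42.7/3.2) = 80.7 − 22.51 = 58.19 dB.
Σ 10^(L/10) = 1.358e+06 → L_total = 10·log₁₀(1.358e+06) = 61.33 dB.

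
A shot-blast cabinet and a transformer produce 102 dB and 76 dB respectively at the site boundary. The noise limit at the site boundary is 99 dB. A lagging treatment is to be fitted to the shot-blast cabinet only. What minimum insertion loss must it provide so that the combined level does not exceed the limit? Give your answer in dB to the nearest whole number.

Fixed contribution from the other source: Σ 10^(L/10) = 10^(76/10) = 3.981e+07 (76.00 dB).
The limit corresponds to 10^(99/10) = 7.943e+09; subtracting the fixed part leaves 7.903e+09 for the shot-blast cabinet, i.e. 98.98 dB.
So the shot-blast cabinet must be reduced from 102 to 98.98 dB: IL = 3.02 dB.

3 dB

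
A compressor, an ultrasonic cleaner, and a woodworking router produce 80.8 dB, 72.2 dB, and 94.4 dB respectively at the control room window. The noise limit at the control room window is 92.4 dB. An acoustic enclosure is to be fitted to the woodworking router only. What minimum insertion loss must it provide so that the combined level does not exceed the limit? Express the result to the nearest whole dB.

The untreated sources together contribute 10^(80.8/10) + 10^(72.2/10) = 1.368e+08, i.e. 81.36 dB.
The limit corresponds to 10^(92.4/10) = 1.738e+09; subtracting the fixed part leaves 1.601e+09 for the woodworking router, i.e. 92.04 dB.
Required insertion loss = 94.4 − 92.04 = 2.36 dB.

2 dB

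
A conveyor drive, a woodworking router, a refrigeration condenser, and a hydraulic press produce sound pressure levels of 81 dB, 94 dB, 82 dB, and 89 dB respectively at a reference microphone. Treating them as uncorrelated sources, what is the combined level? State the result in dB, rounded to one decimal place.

For uncorrelated sources the intensities add, so convert each level to linear form, sum, and take 10·log₁₀ of the total.
Σ 10^(L/10) = 10^(81/10) + 10^(94/10) + 10^(82/10) + 10^(89/10) = 3.591e+09.
L_total = 10·log₁₀(3.591e+09) = 95.55 dB.

95.6 dB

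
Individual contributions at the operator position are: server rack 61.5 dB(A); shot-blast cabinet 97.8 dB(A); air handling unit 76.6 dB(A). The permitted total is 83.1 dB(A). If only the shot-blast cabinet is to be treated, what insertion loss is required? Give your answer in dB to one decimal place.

Fixed contribution from the other sources: Σ 10^(L/10) = 10^(61.5/10) + 10^(76.6/10) = 4.712e+07 (76.73 dB(A)).
The limit corresponds to 10^(83.1/10) = 2.042e+08; subtracting the fixed part leaves 1.571e+08 for the shot-blast cabinet, i.e. 81.96 dB(A).
So the shot-blast cabinet must be reduced from 97.8 to 81.96 dB(A): IL = 15.84 dB.

15.8 dB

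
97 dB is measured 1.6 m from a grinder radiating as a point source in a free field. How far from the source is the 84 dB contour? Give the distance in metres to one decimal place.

7.1 m

Point-source spreading drops the level by 20·log₁₀(r₂/r₁); inverting, r₂/r₁ = 10^(ΔL/20).
r₂ = 1.6·10^((97−84)/20) = 1.6·10^(13.0/20) = 7.15 m.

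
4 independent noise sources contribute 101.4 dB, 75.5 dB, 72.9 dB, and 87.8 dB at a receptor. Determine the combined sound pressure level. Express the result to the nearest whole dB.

For uncorrelated sources the intensities add, so convert each level to linear form, sum, and take 10·log₁₀ of the total.
Σ 10^(L/10) = 10^(101.4/10) + 10^(75.5/10) + 10^(72.9/10) + 10^(87.8/10) = 1.446e+10.
L_total = 10·log₁₀(1.446e+10) = 101.60 dB.

102 dB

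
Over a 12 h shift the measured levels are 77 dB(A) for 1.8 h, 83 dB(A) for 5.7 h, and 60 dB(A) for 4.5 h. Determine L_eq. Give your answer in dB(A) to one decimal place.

80.1 dB(A)

L_eq = 10·log₁₀[(1/T)·Σ tᵢ·10^(Lᵢ/10)] with T = 12 h.
Σ tᵢ·10^(Lᵢ/10) = 1.8·10^(77/10) + 5.7·10^(83/10) + 4.5·10^(60/10) = 1.232e+09.
L_eq = 10·log₁₀(1.232e+09/12) = 80.11 dB(A).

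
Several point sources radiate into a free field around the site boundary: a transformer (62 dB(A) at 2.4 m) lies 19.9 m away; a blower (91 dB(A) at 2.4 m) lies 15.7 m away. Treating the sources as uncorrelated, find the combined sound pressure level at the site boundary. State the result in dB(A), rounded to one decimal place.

Propagate each source to the receiver with L = L_ref − 20·log₁₀(r/r_ref), then add intensities.
transformer: 62 − 20·log₁₀(19.9/2.4) = 62 − 18.37 = 43.63 dB(A).
blower: 91 − 20·log₁₀(15.7/2.4) = 91 − 16.31 = 74.69 dB(A).
Σ 10^(L/10) = 2.944e+07 → L_total = 10·log₁₀(2.944e+07) = 74.69 dB(A).

74.7 dB(A)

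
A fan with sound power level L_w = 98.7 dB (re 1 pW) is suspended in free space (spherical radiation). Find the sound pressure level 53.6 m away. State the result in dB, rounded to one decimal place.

The power spreads over a sphere of area 4π·r², so L_p = L_w − 10·log₁₀(4π·r²).
4π·r² = 3.61e+04 m², 10·log₁₀ of that is 45.575 dB.
L_p = 98.7 − 45.575 = 53.12 dB.

53.1 dB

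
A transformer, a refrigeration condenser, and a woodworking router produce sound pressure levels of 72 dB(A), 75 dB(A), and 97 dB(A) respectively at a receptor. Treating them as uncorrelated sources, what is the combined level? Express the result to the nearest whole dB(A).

97 dB(A)

Incoherent sources combine by intensity addition: L_total = 10·log₁₀(Σ 10^(L_i/10)).
Σ 10^(L/10) = 10^(72/10) + 10^(75/10) + 10^(97/10) = 5.059e+09.
L_total = 10·log₁₀(5.059e+09) = 97.04 dB(A).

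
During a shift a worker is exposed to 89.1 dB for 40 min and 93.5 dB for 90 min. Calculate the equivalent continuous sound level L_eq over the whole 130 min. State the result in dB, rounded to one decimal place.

The energy average is taken in the linear domain: L_eq = 10·log₁₀[(Σ tᵢ·10^(Lᵢ/10))/T], T = 130 min.
Σ tᵢ·10^(Lᵢ/10) = 40·10^(89.1/10) + 90·10^(93.5/10) = 2.340e+11.
L_eq = 10·log₁₀(2.340e+11/130) = 92.55 dB.

92.6 dB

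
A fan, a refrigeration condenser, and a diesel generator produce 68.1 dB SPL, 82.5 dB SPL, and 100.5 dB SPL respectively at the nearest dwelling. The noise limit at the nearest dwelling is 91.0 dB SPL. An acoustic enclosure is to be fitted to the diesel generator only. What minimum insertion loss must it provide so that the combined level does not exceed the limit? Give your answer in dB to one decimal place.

10.2 dB

Fixed contribution from the other sources: Σ 10^(L/10) = 10^(68.1/10) + 10^(82.5/10) = 1.843e+08 (82.65 dB SPL).
To meet 91.0 dB SPL overall, the treated diesel generator may contribute at most 10^(91.0/10) − 1.843e+08 = 1.075e+09, i.e. 90.31 dB SPL.
So the diesel generator must be reduced from 100.5 to 90.31 dB SPL: IL = 10.19 dB.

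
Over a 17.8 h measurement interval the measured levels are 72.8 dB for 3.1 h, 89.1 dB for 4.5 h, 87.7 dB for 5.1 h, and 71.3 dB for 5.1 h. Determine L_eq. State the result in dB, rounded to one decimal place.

85.8 dB

L_eq = 10·log₁₀[(1/T)·Σ tᵢ·10^(Lᵢ/10)] with T = 17.8 h.
Σ tᵢ·10^(Lᵢ/10) = 3.1·10^(72.8/10) + 4.5·10^(89.1/10) + 5.1·10^(87.7/10) + 5.1·10^(71.3/10) = 6.789e+09.
L_eq = 10·log₁₀(6.789e+09/17.8) = 85.81 dB.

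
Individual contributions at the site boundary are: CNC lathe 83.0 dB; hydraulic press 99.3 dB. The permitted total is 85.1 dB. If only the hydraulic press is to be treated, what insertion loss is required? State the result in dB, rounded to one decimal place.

The untreated sources together contribute 10^(83.0/10) = 1.995e+08, i.e. 83.00 dB.
The limit corresponds to 10^(85.1/10) = 3.236e+08; subtracting the fixed part leaves 1.241e+08 for the hydraulic press, i.e. 80.94 dB.
So the hydraulic press must be reduced from 99.3 to 80.94 dB: IL = 18.36 dB.

18.4 dB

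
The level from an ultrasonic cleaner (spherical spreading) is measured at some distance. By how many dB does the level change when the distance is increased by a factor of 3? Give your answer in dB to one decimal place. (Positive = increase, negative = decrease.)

-9.5 dB

Point-source spreading: ΔL = −20·log₁₀(r₂/r₁).
ΔL = −20·log₁₀(3) = -9.54 dB.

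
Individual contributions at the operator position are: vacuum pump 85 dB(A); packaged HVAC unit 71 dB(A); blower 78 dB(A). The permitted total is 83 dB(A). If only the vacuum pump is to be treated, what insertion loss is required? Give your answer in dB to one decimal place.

4.1 dB

Fixed contribution from the other sources: Σ 10^(L/10) = 10^(71/10) + 10^(78/10) = 7.568e+07 (78.79 dB(A)).
The limit corresponds to 10^(83/10) = 1.995e+08; subtracting the fixed part leaves 1.238e+08 for the vacuum pump, i.e. 80.93 dB(A).
So the vacuum pump must be reduced from 85 to 80.93 dB(A): IL = 4.07 dB.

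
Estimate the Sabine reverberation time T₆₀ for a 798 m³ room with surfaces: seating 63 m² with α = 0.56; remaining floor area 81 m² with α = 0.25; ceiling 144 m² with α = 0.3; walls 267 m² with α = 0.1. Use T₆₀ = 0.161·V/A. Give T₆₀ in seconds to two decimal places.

Total absorption A = 63·0.56 + 81·0.25 + 144·0.3 + 267·0.1 = 125.43 m² sabins.
T₆₀ = 0.161·V/A = 0.161·798/125.43 = 1.024 s.

1.02 s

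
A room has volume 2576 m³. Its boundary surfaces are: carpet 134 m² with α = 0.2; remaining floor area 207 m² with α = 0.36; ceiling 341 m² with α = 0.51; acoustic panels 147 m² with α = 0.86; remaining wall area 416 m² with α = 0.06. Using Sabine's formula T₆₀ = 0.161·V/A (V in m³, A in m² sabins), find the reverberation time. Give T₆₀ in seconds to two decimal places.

0.97 s

A = Σ Sᵢαᵢ = 134·0.2 + 207·0.36 + 341·0.51 + 147·0.86 + 416·0.06 = 426.61 m².
T₆₀ = 0.161 × 2576 / 426.61 = 0.972 s.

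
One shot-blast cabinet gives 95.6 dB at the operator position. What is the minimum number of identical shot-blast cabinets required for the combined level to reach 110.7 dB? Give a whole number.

33

Need L₁ + 10·log₁₀ N ≥ 110.7, i.e. log₁₀ N ≥ 1.51.
N ≥ 10^(15.1/10) = 32.359, so N = 33.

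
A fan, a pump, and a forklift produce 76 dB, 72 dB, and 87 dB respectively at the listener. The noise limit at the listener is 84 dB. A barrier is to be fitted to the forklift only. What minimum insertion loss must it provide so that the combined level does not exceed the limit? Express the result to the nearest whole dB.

The untreated sources together contribute 10^(76/10) + 10^(72/10) = 5.566e+07, i.e. 77.46 dB.
The limit corresponds to 10^(84/10) = 2.512e+08; subtracting the fixed part leaves 1.955e+08 for the forklift, i.e. 82.91 dB.
Required insertion loss = 87 − 82.91 = 4.09 dB.

4 dB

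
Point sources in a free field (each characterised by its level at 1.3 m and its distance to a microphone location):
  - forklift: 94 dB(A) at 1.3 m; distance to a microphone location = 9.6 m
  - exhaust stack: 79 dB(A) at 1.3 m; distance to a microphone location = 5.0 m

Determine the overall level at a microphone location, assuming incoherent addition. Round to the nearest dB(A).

77 dB(A)

Propagate each source to the receiver with L = L_ref − 20·log₁₀(r/r_ref), then add intensities.
forklift: 94 − 20·log₁₀(9.6/1.3) = 94 − 17.37 = 76.63 dB(A).
exhaust stack: 79 − 20·log₁₀(5.0/1.3) = 79 − 11.70 = 67.30 dB(A).
Σ 10^(L/10) = 5.143e+07 → L_total = 10·log₁₀(5.143e+07) = 77.11 dB(A).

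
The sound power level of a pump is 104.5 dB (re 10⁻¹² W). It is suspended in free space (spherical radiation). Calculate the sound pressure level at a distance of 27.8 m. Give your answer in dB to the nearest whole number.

65 dB

Free-field spherical radiation: L_p = L_w − 10·log₁₀(4π·r²), r = 27.8 m.
4π·r² = 9712 m², 10·log₁₀ of that is 39.873 dB.
L_p = 104.5 − 39.873 = 64.63 dB.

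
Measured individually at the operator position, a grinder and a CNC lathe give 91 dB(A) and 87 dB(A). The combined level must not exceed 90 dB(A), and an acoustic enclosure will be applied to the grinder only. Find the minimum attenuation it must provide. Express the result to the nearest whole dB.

4 dB

Everything except the grinder sums to 10^(87/10) = 5.012e+08 in linear terms, 87.00 dB(A).
To meet 90 dB(A) overall, the treated grinder may contribute at most 10^(90/10) − 5.012e+08 = 4.988e+08, i.e. 86.98 dB(A).
So the grinder must be reduced from 91 to 86.98 dB(A): IL = 4.02 dB.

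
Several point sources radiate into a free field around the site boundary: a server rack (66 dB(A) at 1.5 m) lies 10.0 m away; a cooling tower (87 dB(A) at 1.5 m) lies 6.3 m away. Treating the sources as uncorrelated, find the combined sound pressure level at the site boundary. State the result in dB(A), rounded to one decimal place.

74.5 dB(A)

First find each source's level at the receiver (point-source: −20·log₁₀(r/r_ref)), then combine on an intensity basis.
server rack: 66 − 20·log₁₀(10.0/1.5) = 66 − 16.48 = 49.52 dB(A).
cooling tower: 87 − 20·log₁₀(6.3/1.5) = 87 − 12.46 = 74.54 dB(A).
Σ 10^(L/10) = 2.850e+07 → L_total = 10·log₁₀(2.850e+07) = 74.55 dB(A).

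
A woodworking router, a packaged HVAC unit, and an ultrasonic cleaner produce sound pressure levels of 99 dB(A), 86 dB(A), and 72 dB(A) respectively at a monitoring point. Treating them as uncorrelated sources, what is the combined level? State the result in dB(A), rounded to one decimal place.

99.2 dB(A)

For uncorrelated sources the intensities add, so convert each level to linear form, sum, and take 10·log₁₀ of the total.
Σ 10^(L/10) = 10^(99/10) + 10^(86/10) + 10^(72/10) = 8.357e+09.
L_total = 10·log₁₀(8.357e+09) = 99.22 dB(A).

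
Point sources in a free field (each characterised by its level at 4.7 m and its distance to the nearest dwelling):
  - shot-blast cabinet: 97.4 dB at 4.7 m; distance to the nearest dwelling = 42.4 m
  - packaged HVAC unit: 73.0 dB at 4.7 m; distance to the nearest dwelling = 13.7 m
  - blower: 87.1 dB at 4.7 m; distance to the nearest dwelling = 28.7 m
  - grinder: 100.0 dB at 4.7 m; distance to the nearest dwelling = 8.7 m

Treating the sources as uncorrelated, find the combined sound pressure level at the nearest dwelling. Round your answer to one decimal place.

First find each source's level at the receiver (point-source: −20·log₁₀(r/r_ref)), then combine on an intensity basis.
shot-blast cabinet: 97.4 − 20·log₁₀(42.4/4.7) = 97.4 − 19.11 = 78.29 dB.
packaged HVAC unit: 73.0 − 20·log₁₀(13.7/4.7) = 73.0 − 9.29 = 63.71 dB.
blower: 87.1 − 20·log₁₀(28.7/4.7) = 87.1 − 15.72 = 71.38 dB.
grinder: 100.0 − 20·log₁₀(8.7/4.7) = 100.0 − 5.35 = 94.65 dB.
Σ 10^(L/10) = 3.002e+09 → L_total = 10·log₁₀(3.002e+09) = 94.77 dB.

94.8 dB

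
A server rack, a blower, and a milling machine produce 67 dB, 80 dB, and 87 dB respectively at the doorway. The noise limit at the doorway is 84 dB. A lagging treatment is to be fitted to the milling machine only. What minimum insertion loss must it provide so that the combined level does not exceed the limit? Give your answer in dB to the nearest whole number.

5 dB

Everything except the milling machine sums to 10^(67/10) + 10^(80/10) = 1.050e+08 in linear terms, 80.21 dB.
The limit corresponds to 10^(84/10) = 2.512e+08; subtracting the fixed part leaves 1.462e+08 for the milling machine, i.e. 81.65 dB.
Required insertion loss = 87 − 81.65 = 5.35 dB.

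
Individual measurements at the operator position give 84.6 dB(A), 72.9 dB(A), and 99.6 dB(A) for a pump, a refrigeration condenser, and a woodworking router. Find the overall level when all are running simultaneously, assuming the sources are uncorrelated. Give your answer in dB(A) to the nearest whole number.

100 dB(A)

For uncorrelated sources the intensities add, so convert each level to linear form, sum, and take 10·log₁₀ of the total.
Σ 10^(L/10) = 10^(84.6/10) + 10^(72.9/10) + 10^(99.6/10) = 9.428e+09.
L_total = 10·log₁₀(9.428e+09) = 99.74 dB(A).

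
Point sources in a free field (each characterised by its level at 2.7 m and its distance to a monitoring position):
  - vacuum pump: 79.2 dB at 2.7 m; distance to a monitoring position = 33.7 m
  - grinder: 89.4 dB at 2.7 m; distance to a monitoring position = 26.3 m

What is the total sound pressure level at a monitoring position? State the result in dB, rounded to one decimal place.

Apply inverse-square spreading to bring every level to the receiver, then sum 10^(L/10).
vacuum pump: 79.2 − 20·log₁₀(33.7/2.7) = 79.2 − 21.93 = 57.27 dB.
grinder: 89.4 − 20·log₁₀(26.3/2.7) = 89.4 − 19.77 = 69.63 dB.
Σ 10^(L/10) = 9.713e+06 → L_total = 10·log₁₀(9.713e+06) = 69.87 dB.

69.9 dB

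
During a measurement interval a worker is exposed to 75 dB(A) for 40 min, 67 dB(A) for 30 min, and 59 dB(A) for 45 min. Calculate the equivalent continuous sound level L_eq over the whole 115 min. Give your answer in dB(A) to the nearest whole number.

71 dB(A)

Weight each interval's intensity by its duration and average over T = 115 min:
Σ tᵢ·10^(Lᵢ/10) = 40·10^(75/10) + 30·10^(67/10) + 45·10^(59/10) = 1.451e+09.
L_eq = 10·log₁₀(1.451e+09/115) = 71.01 dB(A).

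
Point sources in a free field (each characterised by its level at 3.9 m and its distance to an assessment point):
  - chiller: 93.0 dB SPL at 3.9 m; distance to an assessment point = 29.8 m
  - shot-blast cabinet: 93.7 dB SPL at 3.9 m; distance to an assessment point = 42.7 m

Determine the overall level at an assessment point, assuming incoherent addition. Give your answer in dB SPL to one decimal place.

Propagate each source to the receiver with L = L_ref − 20·log₁₀(r/r_ref), then add intensities.
chiller: 93.0 − 20·log₁₀(29.8/3.9) = 93.0 − 17.66 = 75.34 dB SPL.
shot-blast cabinet: 93.7 − 20·log₁₀(42.7/3.9) = 93.7 − 20.79 = 72.91 dB SPL.
Σ 10^(L/10) = 5.373e+07 → L_total = 10·log₁₀(5.373e+07) = 77.30 dB SPL.

77.3 dB SPL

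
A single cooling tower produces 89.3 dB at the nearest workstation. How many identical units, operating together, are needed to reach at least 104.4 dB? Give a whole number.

33

The shortfall is 104.4 − 89.3 = 15.1 dB, and N units add 10·log₁₀ N, so need 10·log₁₀ N ≥ 15.1.
N ≥ 10^(15.1/10) = 32.359, so N = 33.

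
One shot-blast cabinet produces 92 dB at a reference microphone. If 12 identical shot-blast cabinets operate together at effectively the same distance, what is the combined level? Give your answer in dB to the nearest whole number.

With 12 equal, uncorrelated contributions the intensity is 12× that of one unit, giving a rise of 10·log₁₀ 12.
L_total = 92 + 10·log₁₀(12) = 92 + 10.792 = 102.79 dB.

103 dB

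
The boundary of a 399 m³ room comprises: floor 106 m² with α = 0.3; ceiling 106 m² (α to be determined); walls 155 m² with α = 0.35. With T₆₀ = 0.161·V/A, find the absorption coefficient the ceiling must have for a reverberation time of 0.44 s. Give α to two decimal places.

0.57

From T₆₀ = 0.161·V/A, the target T₆₀ = 0.44 s needs A = 0.161·399/0.44 = 146.00 m².
Absorption from the other surfaces = 106·0.3 + 155·0.35 = 86.05 m², so the ceiling must supply 59.95 m² over 106 m².
α = 59.95/106 = 0.566.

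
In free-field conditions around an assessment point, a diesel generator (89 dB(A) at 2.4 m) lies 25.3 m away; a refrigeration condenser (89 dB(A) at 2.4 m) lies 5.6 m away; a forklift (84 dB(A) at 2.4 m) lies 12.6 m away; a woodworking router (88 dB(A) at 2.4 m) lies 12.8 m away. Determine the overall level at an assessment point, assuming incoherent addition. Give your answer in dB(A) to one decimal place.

82.7 dB(A)

Propagate each source to the receiver with L = L_ref − 20·log₁₀(r/r_ref), then add intensities.
diesel generator: 89 − 20·log₁₀(25.3/2.4) = 89 − 20.46 = 68.54 dB(A).
refrigeration condenser: 89 − 20·log₁₀(5.6/2.4) = 89 − 7.36 = 81.64 dB(A).
forklift: 84 − 20·log₁₀(12.6/2.4) = 84 − 14.40 = 69.60 dB(A).
woodworking router: 88 − 20·log₁₀(12.8/2.4) = 88 − 14.54 = 73.46 dB(A).
Σ 10^(L/10) = 1.843e+08 → L_total = 10·log₁₀(1.843e+08) = 82.66 dB(A).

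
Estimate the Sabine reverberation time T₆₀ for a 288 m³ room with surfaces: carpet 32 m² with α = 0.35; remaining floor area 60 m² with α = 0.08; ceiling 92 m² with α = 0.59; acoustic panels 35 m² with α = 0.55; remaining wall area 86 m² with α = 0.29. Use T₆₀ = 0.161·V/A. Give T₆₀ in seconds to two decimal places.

Total absorption A = 32·0.35 + 60·0.08 + 92·0.59 + 35·0.55 + 86·0.29 = 114.47 m² sabins.
T₆₀ = 0.161·V/A = 0.161·288/114.47 = 0.405 s.

0.41 s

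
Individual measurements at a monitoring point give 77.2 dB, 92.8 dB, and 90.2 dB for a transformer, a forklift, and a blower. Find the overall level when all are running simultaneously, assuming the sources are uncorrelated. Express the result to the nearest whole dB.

95 dB

For uncorrelated sources the intensities add, so convert each level to linear form, sum, and take 10·log₁₀ of the total.
Σ 10^(L/10) = 10^(77.2/10) + 10^(92.8/10) + 10^(90.2/10) = 3.005e+09.
L_total = 10·log₁₀(3.005e+09) = 94.78 dB.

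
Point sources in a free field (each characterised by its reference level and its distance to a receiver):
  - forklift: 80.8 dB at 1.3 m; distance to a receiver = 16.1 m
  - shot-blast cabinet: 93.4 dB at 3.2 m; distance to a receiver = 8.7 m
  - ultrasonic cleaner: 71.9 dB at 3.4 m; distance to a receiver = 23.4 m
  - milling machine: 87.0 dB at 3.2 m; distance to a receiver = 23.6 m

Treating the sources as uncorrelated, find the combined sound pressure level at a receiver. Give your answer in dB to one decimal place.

Propagate each source to the receiver with L = L_ref − 20·log₁₀(r/r_ref), then add intensities.
forklift: 80.8 − 20·log₁₀(16.1/1.3) = 80.8 − 21.86 = 58.94 dB.
shot-blast cabinet: 93.4 − 20·log₁₀(8.7/3.2) = 93.4 − 8.69 = 84.71 dB.
ultrasonic cleaner: 71.9 − 20·log₁₀(23.4/3.4) = 71.9 − 16.75 = 55.15 dB.
milling machine: 87.0 − 20·log₁₀(23.6/3.2) = 87.0 − 17.36 = 69.64 dB.
Σ 10^(L/10) = 3.063e+08 → L_total = 10·log₁₀(3.063e+08) = 84.86 dB.

84.9 dB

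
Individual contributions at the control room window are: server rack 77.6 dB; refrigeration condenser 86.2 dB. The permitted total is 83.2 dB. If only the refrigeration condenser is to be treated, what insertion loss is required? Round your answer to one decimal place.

4.4 dB

Fixed contribution from the other source: Σ 10^(L/10) = 10^(77.6/10) = 5.754e+07 (77.60 dB).
The limit corresponds to 10^(83.2/10) = 2.089e+08; subtracting the fixed part leaves 1.514e+08 for the refrigeration condenser, i.e. 81.80 dB.
So the refrigeration condenser must be reduced from 86.2 to 81.80 dB: IL = 4.40 dB.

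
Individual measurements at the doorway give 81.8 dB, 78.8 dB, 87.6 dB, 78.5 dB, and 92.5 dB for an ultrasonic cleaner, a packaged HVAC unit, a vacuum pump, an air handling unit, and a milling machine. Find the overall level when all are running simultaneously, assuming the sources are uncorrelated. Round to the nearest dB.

94 dB

Incoherent sources combine by intensity addition: L_total = 10·log₁₀(Σ 10^(L_i/10)).
Σ 10^(L/10) = 10^(81.8/10) + 10^(78.8/10) + 10^(87.6/10) + 10^(78.5/10) + 10^(92.5/10) = 2.652e+09.
L_total = 10·log₁₀(2.652e+09) = 94.24 dB.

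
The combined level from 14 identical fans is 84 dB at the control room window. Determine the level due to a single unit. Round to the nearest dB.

73 dB

Dividing the total intensity by 14 lowers the level by 10·log₁₀ 14 = 11.461 dB: L₁ = 84 − 11.461.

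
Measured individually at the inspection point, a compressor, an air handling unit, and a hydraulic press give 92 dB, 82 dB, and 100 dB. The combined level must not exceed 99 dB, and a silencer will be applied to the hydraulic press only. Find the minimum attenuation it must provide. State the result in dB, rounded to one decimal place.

2.1 dB

Fixed contribution from the other sources: Σ 10^(L/10) = 10^(92/10) + 10^(82/10) = 1.743e+09 (92.41 dB).
The limit corresponds to 10^(99/10) = 7.943e+09; subtracting the fixed part leaves 6.200e+09 for the hydraulic press, i.e. 97.92 dB.
Required insertion loss = 100 − 97.92 = 2.08 dB.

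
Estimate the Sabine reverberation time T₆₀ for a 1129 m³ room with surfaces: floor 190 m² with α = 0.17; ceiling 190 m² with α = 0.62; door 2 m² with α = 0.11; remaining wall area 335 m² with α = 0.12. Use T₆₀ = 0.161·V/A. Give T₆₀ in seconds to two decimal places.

0.95 s

Total absorption A = 190·0.17 + 190·0.62 + 2·0.11 + 335·0.12 = 190.52 m² sabins.
T₆₀ = 0.161·V/A = 0.161·1129/190.52 = 0.954 s.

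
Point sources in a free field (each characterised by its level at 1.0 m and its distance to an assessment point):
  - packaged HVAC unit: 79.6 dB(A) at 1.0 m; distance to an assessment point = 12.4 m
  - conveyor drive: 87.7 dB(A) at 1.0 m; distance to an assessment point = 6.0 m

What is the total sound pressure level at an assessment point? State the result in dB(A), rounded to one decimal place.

72.3 dB(A)

First find each source's level at the receiver (point-source: −20·log₁₀(r/r_ref)), then combine on an intensity basis.
packaged HVAC unit: 79.6 − 20·log₁₀(12.4/1.0) = 79.6 − 21.87 = 57.73 dB(A).
conveyor drive: 87.7 − 20·log₁₀(6.0/1.0) = 87.7 − 15.56 = 72.14 dB(A).
Σ 10^(L/10) = 1.695e+07 → L_total = 10·log₁₀(1.695e+07) = 72.29 dB(A).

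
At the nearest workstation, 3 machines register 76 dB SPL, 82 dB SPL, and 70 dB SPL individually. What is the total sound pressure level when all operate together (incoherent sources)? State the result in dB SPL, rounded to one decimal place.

83.2 dB SPL

Incoherent sources combine by intensity addition: L_total = 10·log₁₀(Σ 10^(L_i/10)).
Σ 10^(L/10) = 10^(76/10) + 10^(82/10) + 10^(70/10) = 2.083e+08.
L_total = 10·log₁₀(2.083e+08) = 83.19 dB SPL.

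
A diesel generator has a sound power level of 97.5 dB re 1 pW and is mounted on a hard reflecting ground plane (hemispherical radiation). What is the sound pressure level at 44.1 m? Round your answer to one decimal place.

L_p = L_w − 10·log₁₀(2π·r²) with r = 44.1 m.
2π·r² = 1.222e+04 m², 10·log₁₀ of that is 40.871 dB.
L_p = 97.5 − 40.871 = 56.63 dB.

56.6 dB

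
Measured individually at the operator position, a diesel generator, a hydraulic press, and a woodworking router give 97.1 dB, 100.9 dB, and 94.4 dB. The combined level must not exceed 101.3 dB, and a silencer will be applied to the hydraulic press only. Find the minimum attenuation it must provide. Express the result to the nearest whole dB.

3 dB

Fixed contribution from the other sources: Σ 10^(L/10) = 10^(97.1/10) + 10^(94.4/10) = 7.883e+09 (98.97 dB).
To meet 101.3 dB overall, the treated hydraulic press may contribute at most 10^(101.3/10) − 7.883e+09 = 5.607e+09, i.e. 97.49 dB.
So the hydraulic press must be reduced from 100.9 to 97.49 dB: IL = 3.41 dB.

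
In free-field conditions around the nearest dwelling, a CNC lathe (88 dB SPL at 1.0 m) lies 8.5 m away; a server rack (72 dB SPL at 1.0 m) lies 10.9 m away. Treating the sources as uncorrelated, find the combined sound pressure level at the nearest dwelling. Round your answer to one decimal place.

69.5 dB SPL

First find each source's level at the receiver (point-source: −20·log₁₀(r/r_ref)), then combine on an intensity basis.
CNC lathe: 88 − 20·log₁₀(8.5/1.0) = 88 − 18.59 = 69.41 dB SPL.
server rack: 72 − 20·log₁₀(10.9/1.0) = 72 − 20.75 = 51.25 dB SPL.
Σ 10^(L/10) = 8.866e+06 → L_total = 10·log₁₀(8.866e+06) = 69.48 dB SPL.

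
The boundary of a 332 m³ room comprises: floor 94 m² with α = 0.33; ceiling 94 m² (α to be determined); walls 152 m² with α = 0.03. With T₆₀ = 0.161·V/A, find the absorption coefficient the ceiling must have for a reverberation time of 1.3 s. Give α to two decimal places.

0.06

A = 0.161·V/T₆₀ = 0.161·332/1.3 = 41.12 m² sabins.
Absorption from the other surfaces = 94·0.33 + 152·0.03 = 35.58 m², so the ceiling must supply 5.54 m² over 94 m².
α = 5.54/94 = 0.059.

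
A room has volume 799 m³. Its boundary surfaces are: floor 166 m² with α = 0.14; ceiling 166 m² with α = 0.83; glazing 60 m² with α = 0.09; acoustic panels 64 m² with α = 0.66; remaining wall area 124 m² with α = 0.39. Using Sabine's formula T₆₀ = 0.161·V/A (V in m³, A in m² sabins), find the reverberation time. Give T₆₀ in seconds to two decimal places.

0.50 s

A = Σ Sᵢαᵢ = 166·0.14 + 166·0.83 + 60·0.09 + 64·0.66 + 124·0.39 = 257.02 m².
T₆₀ = 0.161·V/A = 0.161·799/257.02 = 0.501 s.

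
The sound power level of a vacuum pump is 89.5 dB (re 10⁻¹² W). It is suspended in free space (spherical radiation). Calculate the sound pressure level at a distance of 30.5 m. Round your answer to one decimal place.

The power spreads over a sphere of area 4π·r², so L_p = L_w − 10·log₁₀(4π·r²).
4π·r² = 1.169e+04 m², 10·log₁₀ of that is 40.678 dB.
L_p = 89.5 − 40.678 = 48.82 dB.

48.8 dB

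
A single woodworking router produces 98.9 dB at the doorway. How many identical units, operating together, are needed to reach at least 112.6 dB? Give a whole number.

The shortfall is 112.6 − 98.9 = 13.7 dB, and N units add 10·log₁₀ N, so need 10·log₁₀ N ≥ 13.7.
N ≥ 10^(13.7/10) = 23.442, so N = 24.

24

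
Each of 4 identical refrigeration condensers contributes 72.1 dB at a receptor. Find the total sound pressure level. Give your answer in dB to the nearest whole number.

With 4 equal, uncorrelated contributions the intensity is 4× that of one unit, giving a rise of 10·log₁₀ 4.
L_total = 72.1 + 10·log₁₀(4) = 72.1 + 6.021 = 78.12 dB.

78 dB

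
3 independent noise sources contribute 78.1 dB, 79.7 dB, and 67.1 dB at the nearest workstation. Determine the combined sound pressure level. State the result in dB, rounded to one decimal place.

82.1 dB

For uncorrelated sources the intensities add, so convert each level to linear form, sum, and take 10·log₁₀ of the total.
Σ 10^(L/10) = 10^(78.1/10) + 10^(79.7/10) + 10^(67.1/10) = 1.630e+08.
L_total = 10·log₁₀(1.630e+08) = 82.12 dB.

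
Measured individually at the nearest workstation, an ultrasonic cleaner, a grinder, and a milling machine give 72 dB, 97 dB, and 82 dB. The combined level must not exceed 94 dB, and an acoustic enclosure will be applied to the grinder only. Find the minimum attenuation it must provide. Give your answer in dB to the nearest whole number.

Fixed contribution from the other sources: Σ 10^(L/10) = 10^(72/10) + 10^(82/10) = 1.743e+08 (82.41 dB).
To meet 94 dB overall, the treated grinder may contribute at most 10^(94/10) − 1.743e+08 = 2.338e+09, i.e. 93.69 dB.
So the grinder must be reduced from 97 to 93.69 dB: IL = 3.31 dB.

3 dB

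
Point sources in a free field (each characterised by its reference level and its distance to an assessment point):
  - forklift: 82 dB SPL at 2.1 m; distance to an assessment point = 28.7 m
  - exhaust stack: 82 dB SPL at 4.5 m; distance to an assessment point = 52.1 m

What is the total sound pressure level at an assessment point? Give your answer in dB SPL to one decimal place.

First find each source's level at the receiver (point-source: −20·log₁₀(r/r_ref)), then combine on an intensity basis.
forklift: 82 − 20·log₁₀(28.7/2.1) = 82 − 22.71 = 59.29 dB SPL.
exhaust stack: 82 − 20·log₁₀(52.1/4.5) = 82 − 21.27 = 60.73 dB SPL.
Σ 10^(L/10) = 2.031e+06 → L_total = 10·log₁₀(2.031e+06) = 63.08 dB SPL.

63.1 dB SPL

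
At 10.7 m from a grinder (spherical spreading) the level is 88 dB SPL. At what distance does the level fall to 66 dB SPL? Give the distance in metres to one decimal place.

For a point source L₁ − L₂ = 20·log₁₀(r₂/r₁), so r₂ = r₁·10^((L₁−L₂)/20).
r₂ = 10.7·10^((88−66)/20) = 10.7·10^(22.0/20) = 134.71 m.

134.7 m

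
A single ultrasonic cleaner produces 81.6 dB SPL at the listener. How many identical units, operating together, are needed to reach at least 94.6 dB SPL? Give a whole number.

Need L₁ + 10·log₁₀ N ≥ 94.6, i.e. log₁₀ N ≥ 1.30.
N ≥ 10^(13.0/10) = 19.953, so N = 20.

20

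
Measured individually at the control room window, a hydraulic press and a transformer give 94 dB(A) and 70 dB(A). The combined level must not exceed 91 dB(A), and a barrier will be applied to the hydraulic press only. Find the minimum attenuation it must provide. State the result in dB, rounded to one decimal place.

The untreated sources together contribute 10^(70/10) = 1.000e+07, i.e. 70.00 dB(A).
The limit corresponds to 10^(91/10) = 1.259e+09; subtracting the fixed part leaves 1.249e+09 for the hydraulic press, i.e. 90.97 dB(A).
So the hydraulic press must be reduced from 94 to 90.97 dB(A): IL = 3.03 dB.

3.0 dB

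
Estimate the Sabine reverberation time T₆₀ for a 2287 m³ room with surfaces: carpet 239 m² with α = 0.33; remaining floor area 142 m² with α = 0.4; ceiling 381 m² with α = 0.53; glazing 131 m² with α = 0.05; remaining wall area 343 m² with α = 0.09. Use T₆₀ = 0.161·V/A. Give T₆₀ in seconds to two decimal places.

Total absorption A = 239·0.33 + 142·0.4 + 381·0.53 + 131·0.05 + 343·0.09 = 375.02 m² sabins.
T₆₀ = 0.161 × 2287 / 375.02 = 0.982 s.

0.98 s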